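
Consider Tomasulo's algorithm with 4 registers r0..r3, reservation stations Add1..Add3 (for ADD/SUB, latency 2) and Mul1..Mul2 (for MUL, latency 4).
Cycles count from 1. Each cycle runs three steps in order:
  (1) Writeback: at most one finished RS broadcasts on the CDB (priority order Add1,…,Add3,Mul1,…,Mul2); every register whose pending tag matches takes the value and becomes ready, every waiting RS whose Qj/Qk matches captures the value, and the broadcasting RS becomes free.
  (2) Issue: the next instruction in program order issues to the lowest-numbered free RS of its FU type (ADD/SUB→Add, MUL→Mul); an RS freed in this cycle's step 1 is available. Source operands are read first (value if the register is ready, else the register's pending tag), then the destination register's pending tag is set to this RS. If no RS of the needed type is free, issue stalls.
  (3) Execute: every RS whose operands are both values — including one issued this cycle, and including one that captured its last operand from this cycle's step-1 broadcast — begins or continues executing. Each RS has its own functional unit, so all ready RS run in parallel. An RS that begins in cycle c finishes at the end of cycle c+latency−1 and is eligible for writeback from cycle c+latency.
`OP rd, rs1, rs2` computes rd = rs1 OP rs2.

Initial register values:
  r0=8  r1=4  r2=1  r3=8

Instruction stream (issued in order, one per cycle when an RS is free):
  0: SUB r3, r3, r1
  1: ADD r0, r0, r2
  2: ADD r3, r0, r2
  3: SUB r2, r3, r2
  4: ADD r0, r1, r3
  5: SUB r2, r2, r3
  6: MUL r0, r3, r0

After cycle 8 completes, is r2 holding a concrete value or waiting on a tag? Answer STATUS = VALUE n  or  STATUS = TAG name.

STATUS = TAG Add1

cycle 1: issue SUB r3<-Add1 // r0:8,r1:4,r2:1,r3:Add1
cycle 2: issue ADD r0<-Add2 // r0:Add2,r1:4,r2:1,r3:Add1
cycle 3: CDB Add1=4; issue ADD r3<-Add1 // r0:Add2,r1:4,r2:1,r3:Add1
cycle 4: CDB Add2=9; issue SUB r2<-Add2 // r0:9,r1:4,r2:Add2,r3:Add1
cycle 5: issue ADD r0<-Add3 // r0:Add3,r1:4,r2:Add2,r3:Add1
cycle 6: CDB Add1=10; issue SUB r2<-Add1 // r0:Add3,r1:4,r2:Add1,r3:10
cycle 7: issue MUL r0<-Mul1 // r0:Mul1,r1:4,r2:Add1,r3:10
cycle 8: CDB Add2=9 // r0:Mul1,r1:4,r2:Add1,r3:10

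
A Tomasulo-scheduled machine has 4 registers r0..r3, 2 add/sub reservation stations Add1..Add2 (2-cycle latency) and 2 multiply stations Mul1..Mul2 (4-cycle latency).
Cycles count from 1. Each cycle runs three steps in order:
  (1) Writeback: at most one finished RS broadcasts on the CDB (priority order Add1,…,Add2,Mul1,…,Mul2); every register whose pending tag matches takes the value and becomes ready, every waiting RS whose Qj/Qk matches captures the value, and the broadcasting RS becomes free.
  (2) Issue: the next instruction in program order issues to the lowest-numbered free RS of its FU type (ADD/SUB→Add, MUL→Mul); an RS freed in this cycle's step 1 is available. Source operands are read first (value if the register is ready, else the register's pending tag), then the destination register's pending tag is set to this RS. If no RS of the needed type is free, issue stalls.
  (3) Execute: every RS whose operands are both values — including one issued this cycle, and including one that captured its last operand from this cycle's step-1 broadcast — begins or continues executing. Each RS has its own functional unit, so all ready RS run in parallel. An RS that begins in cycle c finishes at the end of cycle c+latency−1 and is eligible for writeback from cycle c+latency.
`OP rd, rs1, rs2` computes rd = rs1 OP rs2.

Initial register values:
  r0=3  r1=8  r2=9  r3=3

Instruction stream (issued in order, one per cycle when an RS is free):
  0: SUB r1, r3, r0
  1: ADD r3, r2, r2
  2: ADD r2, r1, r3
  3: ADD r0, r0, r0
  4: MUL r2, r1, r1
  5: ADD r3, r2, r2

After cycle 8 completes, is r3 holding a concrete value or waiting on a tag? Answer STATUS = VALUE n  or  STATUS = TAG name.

cycle 1: issue SUB r1<-Add1 // r0:3,r1:Add1,r2:9,r3:3
cycle 2: issue ADD r3<-Add2 // r0:3,r1:Add1,r2:9,r3:Add2
cycle 3: CDB Add1=0; issue ADD r2<-Add1 // r0:3,r1:0,r2:Add1,r3:Add2
cycle 4: CDB Add2=18; issue ADD r0<-Add2 // r0:Add2,r1:0,r2:Add1,r3:18
cycle 5: issue MUL r2<-Mul1 // r0:Add2,r1:0,r2:Mul1,r3:18
cycle 6: CDB Add1=18; issue ADD r3<-Add1 // r0:Add2,r1:0,r2:Mul1,r3:Add1
cycle 7: CDB Add2=6 // r0:6,r1:0,r2:Mul1,r3:Add1
cycle 8: - // r0:6,r1:0,r2:Mul1,r3:Add1

STATUS = TAG Add1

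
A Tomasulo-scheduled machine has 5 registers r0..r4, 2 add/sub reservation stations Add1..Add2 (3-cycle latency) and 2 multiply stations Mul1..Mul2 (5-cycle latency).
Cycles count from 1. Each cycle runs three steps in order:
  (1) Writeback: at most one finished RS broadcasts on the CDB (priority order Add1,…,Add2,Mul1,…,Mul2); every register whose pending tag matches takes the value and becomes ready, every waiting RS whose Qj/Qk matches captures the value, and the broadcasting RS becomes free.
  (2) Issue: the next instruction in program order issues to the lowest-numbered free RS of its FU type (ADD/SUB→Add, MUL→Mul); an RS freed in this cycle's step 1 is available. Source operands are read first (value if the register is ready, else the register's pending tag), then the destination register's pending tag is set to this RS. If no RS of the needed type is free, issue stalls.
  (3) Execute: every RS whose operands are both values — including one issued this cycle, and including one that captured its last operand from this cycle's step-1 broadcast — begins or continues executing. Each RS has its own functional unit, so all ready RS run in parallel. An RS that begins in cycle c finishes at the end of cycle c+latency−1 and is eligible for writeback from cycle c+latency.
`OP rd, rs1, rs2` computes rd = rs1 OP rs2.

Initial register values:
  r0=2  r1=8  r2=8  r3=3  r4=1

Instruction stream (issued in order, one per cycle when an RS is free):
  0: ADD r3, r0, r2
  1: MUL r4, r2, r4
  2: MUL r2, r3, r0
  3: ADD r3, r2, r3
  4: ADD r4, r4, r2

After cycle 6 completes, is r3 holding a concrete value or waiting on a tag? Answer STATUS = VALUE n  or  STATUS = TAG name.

STATUS = TAG Add1

cycle 1: issue ADD r3<-Add1 // r0:2,r1:8,r2:8,r3:Add1,r4:1
cycle 2: issue MUL r4<-Mul1 // r0:2,r1:8,r2:8,r3:Add1,r4:Mul1
cycle 3: issue MUL r2<-Mul2 // r0:2,r1:8,r2:Mul2,r3:Add1,r4:Mul1
cycle 4: CDB Add1=10; issue ADD r3<-Add1 // r0:2,r1:8,r2:Mul2,r3:Add1,r4:Mul1
cycle 5: issue ADD r4<-Add2 // r0:2,r1:8,r2:Mul2,r3:Add1,r4:Add2
cycle 6: - // r0:2,r1:8,r2:Mul2,r3:Add1,r4:Add2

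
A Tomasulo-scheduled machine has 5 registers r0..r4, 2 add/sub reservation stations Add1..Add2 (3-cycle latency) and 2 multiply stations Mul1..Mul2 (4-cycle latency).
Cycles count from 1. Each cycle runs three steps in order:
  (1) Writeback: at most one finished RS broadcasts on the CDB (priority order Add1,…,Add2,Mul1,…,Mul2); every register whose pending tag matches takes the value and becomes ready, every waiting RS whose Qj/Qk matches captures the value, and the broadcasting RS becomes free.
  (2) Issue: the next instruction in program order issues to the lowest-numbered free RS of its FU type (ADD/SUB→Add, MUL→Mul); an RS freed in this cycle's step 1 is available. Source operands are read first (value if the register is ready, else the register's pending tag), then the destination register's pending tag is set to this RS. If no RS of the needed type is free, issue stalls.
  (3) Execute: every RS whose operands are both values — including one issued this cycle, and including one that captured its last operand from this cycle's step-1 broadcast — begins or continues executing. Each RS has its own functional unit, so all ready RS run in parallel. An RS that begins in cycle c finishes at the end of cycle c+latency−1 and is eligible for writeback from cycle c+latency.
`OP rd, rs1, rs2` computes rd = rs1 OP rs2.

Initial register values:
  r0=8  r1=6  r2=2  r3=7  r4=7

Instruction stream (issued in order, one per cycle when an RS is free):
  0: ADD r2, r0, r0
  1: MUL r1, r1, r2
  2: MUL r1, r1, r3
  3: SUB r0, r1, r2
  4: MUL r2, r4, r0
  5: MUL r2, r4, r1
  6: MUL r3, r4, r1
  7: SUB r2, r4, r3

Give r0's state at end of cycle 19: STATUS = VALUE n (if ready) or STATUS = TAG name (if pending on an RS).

STATUS = VALUE 656

  c1: issue ADD r2<-Add1  regs: r0:8,r1:6,r2:Add1,r3:7,r4:7
  c2: issue MUL r1<-Mul1  regs: r0:8,r1:Mul1,r2:Add1,r3:7,r4:7
  c3: issue MUL r1<-Mul2  regs: r0:8,r1:Mul2,r2:Add1,r3:7,r4:7
  c4: CDB Add1=16; issue SUB r0<-Add1  regs: r0:Add1,r1:Mul2,r2:16,r3:7,r4:7
  c5: stall  regs: r0:Add1,r1:Mul2,r2:16,r3:7,r4:7
  c6: stall  regs: r0:Add1,r1:Mul2,r2:16,r3:7,r4:7
  c7: stall  regs: r0:Add1,r1:Mul2,r2:16,r3:7,r4:7
  c8: CDB Mul1=96; issue MUL r2<-Mul1  regs: r0:Add1,r1:Mul2,r2:Mul1,r3:7,r4:7
  c9: stall  regs: r0:Add1,r1:Mul2,r2:Mul1,r3:7,r4:7
  c10: stall  regs: r0:Add1,r1:Mul2,r2:Mul1,r3:7,r4:7
  c11: stall  regs: r0:Add1,r1:Mul2,r2:Mul1,r3:7,r4:7
  c12: CDB Mul2=672; issue MUL r2<-Mul2  regs: r0:Add1,r1:672,r2:Mul2,r3:7,r4:7
  c13: stall  regs: r0:Add1,r1:672,r2:Mul2,r3:7,r4:7
  c14: stall  regs: r0:Add1,r1:672,r2:Mul2,r3:7,r4:7
  c15: CDB Add1=656; stall  regs: r0:656,r1:672,r2:Mul2,r3:7,r4:7
  c16: CDB Mul2=4704; issue MUL r3<-Mul2  regs: r0:656,r1:672,r2:4704,r3:Mul2,r4:7
  c17: issue SUB r2<-Add1  regs: r0:656,r1:672,r2:Add1,r3:Mul2,r4:7
  c18: -  regs: r0:656,r1:672,r2:Add1,r3:Mul2,r4:7
  c19: CDB Mul1=4592  regs: r0:656,r1:672,r2:Add1,r3:Mul2,r4:7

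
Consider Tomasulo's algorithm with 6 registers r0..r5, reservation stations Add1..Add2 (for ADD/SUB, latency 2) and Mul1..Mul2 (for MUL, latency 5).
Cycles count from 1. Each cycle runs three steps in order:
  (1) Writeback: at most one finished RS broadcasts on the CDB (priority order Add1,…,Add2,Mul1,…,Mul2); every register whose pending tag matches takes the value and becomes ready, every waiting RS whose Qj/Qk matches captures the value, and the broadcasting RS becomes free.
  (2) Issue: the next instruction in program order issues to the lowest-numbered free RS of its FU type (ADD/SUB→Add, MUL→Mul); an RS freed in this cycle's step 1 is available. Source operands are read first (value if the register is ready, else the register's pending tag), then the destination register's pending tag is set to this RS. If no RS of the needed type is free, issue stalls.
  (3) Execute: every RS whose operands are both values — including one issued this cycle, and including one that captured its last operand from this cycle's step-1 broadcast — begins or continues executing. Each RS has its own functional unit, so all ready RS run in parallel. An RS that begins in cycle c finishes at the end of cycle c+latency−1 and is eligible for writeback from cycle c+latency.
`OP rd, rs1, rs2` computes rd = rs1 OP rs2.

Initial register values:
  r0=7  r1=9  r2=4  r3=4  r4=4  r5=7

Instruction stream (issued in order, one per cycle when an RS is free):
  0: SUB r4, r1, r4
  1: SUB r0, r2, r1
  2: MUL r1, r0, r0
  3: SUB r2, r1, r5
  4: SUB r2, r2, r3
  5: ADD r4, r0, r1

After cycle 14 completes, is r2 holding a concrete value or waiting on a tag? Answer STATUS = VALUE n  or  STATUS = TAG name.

STATUS = VALUE 14

cycle 1: issue SUB r4<-Add1 // r0:7,r1:9,r2:4,r3:4,r4:Add1,r5:7
cycle 2: issue SUB r0<-Add2 // r0:Add2,r1:9,r2:4,r3:4,r4:Add1,r5:7
cycle 3: CDB Add1=5; issue MUL r1<-Mul1 // r0:Add2,r1:Mul1,r2:4,r3:4,r4:5,r5:7
cycle 4: CDB Add2=-5; issue SUB r2<-Add1 // r0:-5,r1:Mul1,r2:Add1,r3:4,r4:5,r5:7
cycle 5: issue SUB r2<-Add2 // r0:-5,r1:Mul1,r2:Add2,r3:4,r4:5,r5:7
cycle 6: stall // r0:-5,r1:Mul1,r2:Add2,r3:4,r4:5,r5:7
cycle 7: stall // r0:-5,r1:Mul1,r2:Add2,r3:4,r4:5,r5:7
cycle 8: stall // r0:-5,r1:Mul1,r2:Add2,r3:4,r4:5,r5:7
cycle 9: CDB Mul1=25; stall // r0:-5,r1:25,r2:Add2,r3:4,r4:5,r5:7
cycle 10: stall // r0:-5,r1:25,r2:Add2,r3:4,r4:5,r5:7
cycle 11: CDB Add1=18; issue ADD r4<-Add1 // r0:-5,r1:25,r2:Add2,r3:4,r4:Add1,r5:7
cycle 12: - // r0:-5,r1:25,r2:Add2,r3:4,r4:Add1,r5:7
cycle 13: CDB Add1=20 // r0:-5,r1:25,r2:Add2,r3:4,r4:20,r5:7
cycle 14: CDB Add2=14 // r0:-5,r1:25,r2:14,r3:4,r4:20,r5:7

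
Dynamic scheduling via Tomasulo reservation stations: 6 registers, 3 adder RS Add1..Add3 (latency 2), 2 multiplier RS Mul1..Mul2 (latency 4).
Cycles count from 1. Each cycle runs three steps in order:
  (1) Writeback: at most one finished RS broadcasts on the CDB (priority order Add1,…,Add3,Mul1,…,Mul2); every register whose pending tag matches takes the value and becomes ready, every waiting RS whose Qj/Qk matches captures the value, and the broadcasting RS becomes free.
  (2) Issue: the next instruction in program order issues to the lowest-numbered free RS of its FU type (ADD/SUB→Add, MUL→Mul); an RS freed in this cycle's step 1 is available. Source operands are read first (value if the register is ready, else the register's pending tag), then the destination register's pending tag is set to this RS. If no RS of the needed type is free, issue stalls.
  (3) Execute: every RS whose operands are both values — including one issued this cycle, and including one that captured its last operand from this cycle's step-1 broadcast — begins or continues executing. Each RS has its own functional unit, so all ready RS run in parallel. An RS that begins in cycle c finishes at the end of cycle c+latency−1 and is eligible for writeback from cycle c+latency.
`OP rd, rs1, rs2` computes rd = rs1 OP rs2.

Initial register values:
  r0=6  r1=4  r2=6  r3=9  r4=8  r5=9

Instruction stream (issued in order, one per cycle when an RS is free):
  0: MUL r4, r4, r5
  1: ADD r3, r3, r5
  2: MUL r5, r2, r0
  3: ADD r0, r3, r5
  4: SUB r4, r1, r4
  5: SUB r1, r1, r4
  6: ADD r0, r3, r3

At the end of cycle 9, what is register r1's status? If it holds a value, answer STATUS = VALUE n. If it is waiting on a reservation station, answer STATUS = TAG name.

STATUS = TAG Add3

  c1: issue MUL r4<-Mul1  regs: r0:6,r1:4,r2:6,r3:9,r4:Mul1,r5:9
  c2: issue ADD r3<-Add1  regs: r0:6,r1:4,r2:6,r3:Add1,r4:Mul1,r5:9
  c3: issue MUL r5<-Mul2  regs: r0:6,r1:4,r2:6,r3:Add1,r4:Mul1,r5:Mul2
  c4: CDB Add1=18; issue ADD r0<-Add1  regs: r0:Add1,r1:4,r2:6,r3:18,r4:Mul1,r5:Mul2
  c5: CDB Mul1=72; issue SUB r4<-Add2  regs: r0:Add1,r1:4,r2:6,r3:18,r4:Add2,r5:Mul2
  c6: issue SUB r1<-Add3  regs: r0:Add1,r1:Add3,r2:6,r3:18,r4:Add2,r5:Mul2
  c7: CDB Add2=-68; issue ADD r0<-Add2  regs: r0:Add2,r1:Add3,r2:6,r3:18,r4:-68,r5:Mul2
  c8: CDB Mul2=36  regs: r0:Add2,r1:Add3,r2:6,r3:18,r4:-68,r5:36
  c9: CDB Add2=36  regs: r0:36,r1:Add3,r2:6,r3:18,r4:-68,r5:36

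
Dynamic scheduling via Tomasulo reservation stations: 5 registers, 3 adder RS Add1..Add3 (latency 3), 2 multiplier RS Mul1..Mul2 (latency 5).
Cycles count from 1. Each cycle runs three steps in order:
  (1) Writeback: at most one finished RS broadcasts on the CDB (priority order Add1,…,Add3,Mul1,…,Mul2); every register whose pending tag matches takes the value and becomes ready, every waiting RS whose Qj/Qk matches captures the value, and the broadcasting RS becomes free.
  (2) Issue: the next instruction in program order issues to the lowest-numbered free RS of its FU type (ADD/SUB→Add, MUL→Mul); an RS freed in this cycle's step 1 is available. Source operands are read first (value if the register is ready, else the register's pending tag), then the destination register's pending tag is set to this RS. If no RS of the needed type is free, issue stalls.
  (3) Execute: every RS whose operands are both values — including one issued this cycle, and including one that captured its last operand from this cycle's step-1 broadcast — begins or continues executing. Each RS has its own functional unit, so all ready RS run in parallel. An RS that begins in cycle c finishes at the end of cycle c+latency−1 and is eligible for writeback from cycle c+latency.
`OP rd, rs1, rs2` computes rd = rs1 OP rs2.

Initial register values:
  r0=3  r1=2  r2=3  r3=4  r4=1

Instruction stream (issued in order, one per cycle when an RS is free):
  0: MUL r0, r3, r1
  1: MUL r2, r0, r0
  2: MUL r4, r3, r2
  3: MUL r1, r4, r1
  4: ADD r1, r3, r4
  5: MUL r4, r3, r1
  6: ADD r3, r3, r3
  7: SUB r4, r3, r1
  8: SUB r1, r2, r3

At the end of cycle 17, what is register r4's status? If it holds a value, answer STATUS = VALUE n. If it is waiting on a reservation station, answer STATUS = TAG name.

cycle 1: issue MUL r0<-Mul1 // r0:Mul1,r1:2,r2:3,r3:4,r4:1
cycle 2: issue MUL r2<-Mul2 // r0:Mul1,r1:2,r2:Mul2,r3:4,r4:1
cycle 3: stall // r0:Mul1,r1:2,r2:Mul2,r3:4,r4:1
cycle 4: stall // r0:Mul1,r1:2,r2:Mul2,r3:4,r4:1
cycle 5: stall // r0:Mul1,r1:2,r2:Mul2,r3:4,r4:1
cycle 6: CDB Mul1=8; issue MUL r4<-Mul1 // r0:8,r1:2,r2:Mul2,r3:4,r4:Mul1
cycle 7: stall // r0:8,r1:2,r2:Mul2,r3:4,r4:Mul1
cycle 8: stall // r0:8,r1:2,r2:Mul2,r3:4,r4:Mul1
cycle 9: stall // r0:8,r1:2,r2:Mul2,r3:4,r4:Mul1
cycle 10: stall // r0:8,r1:2,r2:Mul2,r3:4,r4:Mul1
cycle 11: CDB Mul2=64; issue MUL r1<-Mul2 // r0:8,r1:Mul2,r2:64,r3:4,r4:Mul1
cycle 12: issue ADD r1<-Add1 // r0:8,r1:Add1,r2:64,r3:4,r4:Mul1
cycle 13: stall // r0:8,r1:Add1,r2:64,r3:4,r4:Mul1
cycle 14: stall // r0:8,r1:Add1,r2:64,r3:4,r4:Mul1
cycle 15: stall // r0:8,r1:Add1,r2:64,r3:4,r4:Mul1
cycle 16: CDB Mul1=256; issue MUL r4<-Mul1 // r0:8,r1:Add1,r2:64,r3:4,r4:Mul1
cycle 17: issue ADD r3<-Add2 // r0:8,r1:Add1,r2:64,r3:Add2,r4:Mul1

STATUS = TAG Mul1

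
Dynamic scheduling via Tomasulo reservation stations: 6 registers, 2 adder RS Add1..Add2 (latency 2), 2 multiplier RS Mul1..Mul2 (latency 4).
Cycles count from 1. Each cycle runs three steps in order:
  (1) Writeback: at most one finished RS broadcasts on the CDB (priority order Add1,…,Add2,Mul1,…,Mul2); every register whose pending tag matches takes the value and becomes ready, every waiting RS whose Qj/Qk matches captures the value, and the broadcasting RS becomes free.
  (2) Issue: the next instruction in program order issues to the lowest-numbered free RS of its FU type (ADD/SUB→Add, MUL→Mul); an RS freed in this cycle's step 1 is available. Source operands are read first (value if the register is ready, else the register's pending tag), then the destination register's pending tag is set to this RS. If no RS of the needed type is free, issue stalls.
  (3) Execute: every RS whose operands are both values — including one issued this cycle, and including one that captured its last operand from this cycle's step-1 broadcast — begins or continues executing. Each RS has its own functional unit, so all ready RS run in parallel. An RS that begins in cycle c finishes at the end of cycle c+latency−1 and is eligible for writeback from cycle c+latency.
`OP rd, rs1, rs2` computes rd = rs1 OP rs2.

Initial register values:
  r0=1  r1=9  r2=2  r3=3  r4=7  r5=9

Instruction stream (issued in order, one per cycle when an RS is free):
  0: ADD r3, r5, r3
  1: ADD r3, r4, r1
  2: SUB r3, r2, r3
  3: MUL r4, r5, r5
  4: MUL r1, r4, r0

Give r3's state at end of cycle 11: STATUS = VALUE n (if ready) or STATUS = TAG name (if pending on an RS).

cycle 1: issue ADD r3<-Add1 // r0:1,r1:9,r2:2,r3:Add1,r4:7,r5:9
cycle 2: issue ADD r3<-Add2 // r0:1,r1:9,r2:2,r3:Add2,r4:7,r5:9
cycle 3: CDB Add1=12; issue SUB r3<-Add1 // r0:1,r1:9,r2:2,r3:Add1,r4:7,r5:9
cycle 4: CDB Add2=16; issue MUL r4<-Mul1 // r0:1,r1:9,r2:2,r3:Add1,r4:Mul1,r5:9
cycle 5: issue MUL r1<-Mul2 // r0:1,r1:Mul2,r2:2,r3:Add1,r4:Mul1,r5:9
cycle 6: CDB Add1=-14 // r0:1,r1:Mul2,r2:2,r3:-14,r4:Mul1,r5:9
cycle 7: - // r0:1,r1:Mul2,r2:2,r3:-14,r4:Mul1,r5:9
cycle 8: CDB Mul1=81 // r0:1,r1:Mul2,r2:2,r3:-14,r4:81,r5:9
cycle 9: - // r0:1,r1:Mul2,r2:2,r3:-14,r4:81,r5:9
cycle 10: - // r0:1,r1:Mul2,r2:2,r3:-14,r4:81,r5:9
cycle 11: - // r0:1,r1:Mul2,r2:2,r3:-14,r4:81,r5:9

STATUS = VALUE -14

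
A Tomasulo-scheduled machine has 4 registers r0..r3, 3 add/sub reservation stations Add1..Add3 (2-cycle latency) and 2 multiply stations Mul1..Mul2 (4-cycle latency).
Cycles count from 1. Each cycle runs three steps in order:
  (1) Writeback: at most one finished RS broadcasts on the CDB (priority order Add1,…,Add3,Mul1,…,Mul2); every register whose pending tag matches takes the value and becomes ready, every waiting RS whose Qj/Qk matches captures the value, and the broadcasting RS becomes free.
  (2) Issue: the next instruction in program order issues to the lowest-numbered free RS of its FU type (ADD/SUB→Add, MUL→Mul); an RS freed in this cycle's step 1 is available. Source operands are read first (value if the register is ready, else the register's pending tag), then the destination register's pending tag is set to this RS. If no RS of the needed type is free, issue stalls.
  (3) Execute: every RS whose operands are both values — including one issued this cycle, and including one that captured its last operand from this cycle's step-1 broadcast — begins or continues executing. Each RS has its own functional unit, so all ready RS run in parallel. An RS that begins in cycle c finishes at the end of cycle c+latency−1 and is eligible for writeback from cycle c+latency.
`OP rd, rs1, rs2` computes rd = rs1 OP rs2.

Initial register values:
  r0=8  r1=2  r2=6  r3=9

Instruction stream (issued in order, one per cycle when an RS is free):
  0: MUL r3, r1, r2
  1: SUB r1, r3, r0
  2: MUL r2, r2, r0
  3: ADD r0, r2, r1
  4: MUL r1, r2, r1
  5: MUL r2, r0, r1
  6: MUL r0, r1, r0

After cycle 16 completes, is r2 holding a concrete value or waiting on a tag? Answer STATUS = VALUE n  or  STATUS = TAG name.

c1: issue MUL r3<-Mul1 | r0:8,r1:2,r2:6,r3:Mul1
c2: issue SUB r1<-Add1 | r0:8,r1:Add1,r2:6,r3:Mul1
c3: issue MUL r2<-Mul2 | r0:8,r1:Add1,r2:Mul2,r3:Mul1
c4: issue ADD r0<-Add2 | r0:Add2,r1:Add1,r2:Mul2,r3:Mul1
c5: CDB Mul1=12; issue MUL r1<-Mul1 | r0:Add2,r1:Mul1,r2:Mul2,r3:12
c6: stall | r0:Add2,r1:Mul1,r2:Mul2,r3:12
c7: CDB Add1=4; stall | r0:Add2,r1:Mul1,r2:Mul2,r3:12
c8: CDB Mul2=48; issue MUL r2<-Mul2 | r0:Add2,r1:Mul1,r2:Mul2,r3:12
c9: stall | r0:Add2,r1:Mul1,r2:Mul2,r3:12
c10: CDB Add2=52; stall | r0:52,r1:Mul1,r2:Mul2,r3:12
c11: stall | r0:52,r1:Mul1,r2:Mul2,r3:12
c12: CDB Mul1=192; issue MUL r0<-Mul1 | r0:Mul1,r1:192,r2:Mul2,r3:12
c13: - | r0:Mul1,r1:192,r2:Mul2,r3:12
c14: - | r0:Mul1,r1:192,r2:Mul2,r3:12
c15: - | r0:Mul1,r1:192,r2:Mul2,r3:12
c16: CDB Mul1=9984 | r0:9984,r1:192,r2:Mul2,r3:12

STATUS = TAG Mul2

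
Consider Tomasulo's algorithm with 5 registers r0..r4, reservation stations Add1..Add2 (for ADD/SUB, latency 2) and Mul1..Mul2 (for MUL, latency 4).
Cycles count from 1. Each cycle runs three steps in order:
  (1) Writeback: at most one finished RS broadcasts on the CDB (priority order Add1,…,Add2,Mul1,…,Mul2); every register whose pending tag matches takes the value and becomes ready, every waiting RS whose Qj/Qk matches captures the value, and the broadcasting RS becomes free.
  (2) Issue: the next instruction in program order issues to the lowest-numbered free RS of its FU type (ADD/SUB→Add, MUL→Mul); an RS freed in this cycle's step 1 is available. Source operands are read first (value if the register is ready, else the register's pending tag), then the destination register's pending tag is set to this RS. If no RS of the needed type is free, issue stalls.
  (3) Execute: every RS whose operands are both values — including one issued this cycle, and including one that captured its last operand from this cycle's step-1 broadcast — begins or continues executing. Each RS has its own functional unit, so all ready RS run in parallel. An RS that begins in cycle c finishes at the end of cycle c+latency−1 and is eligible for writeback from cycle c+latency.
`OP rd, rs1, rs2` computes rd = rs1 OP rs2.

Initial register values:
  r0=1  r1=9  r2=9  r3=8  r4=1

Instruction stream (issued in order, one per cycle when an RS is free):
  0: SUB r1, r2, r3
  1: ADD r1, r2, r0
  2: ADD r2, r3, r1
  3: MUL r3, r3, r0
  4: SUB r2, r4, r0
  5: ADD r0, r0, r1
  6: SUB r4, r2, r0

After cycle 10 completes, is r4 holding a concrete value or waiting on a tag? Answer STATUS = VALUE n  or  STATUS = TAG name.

STATUS = VALUE -11

cycle 1: issue SUB r1<-Add1 // r0:1,r1:Add1,r2:9,r3:8,r4:1
cycle 2: issue ADD r1<-Add2 // r0:1,r1:Add2,r2:9,r3:8,r4:1
cycle 3: CDB Add1=1; issue ADD r2<-Add1 // r0:1,r1:Add2,r2:Add1,r3:8,r4:1
cycle 4: CDB Add2=10; issue MUL r3<-Mul1 // r0:1,r1:10,r2:Add1,r3:Mul1,r4:1
cycle 5: issue SUB r2<-Add2 // r0:1,r1:10,r2:Add2,r3:Mul1,r4:1
cycle 6: CDB Add1=18; issue ADD r0<-Add1 // r0:Add1,r1:10,r2:Add2,r3:Mul1,r4:1
cycle 7: CDB Add2=0; issue SUB r4<-Add2 // r0:Add1,r1:10,r2:0,r3:Mul1,r4:Add2
cycle 8: CDB Add1=11 // r0:11,r1:10,r2:0,r3:Mul1,r4:Add2
cycle 9: CDB Mul1=8 // r0:11,r1:10,r2:0,r3:8,r4:Add2
cycle 10: CDB Add2=-11 // r0:11,r1:10,r2:0,r3:8,r4:-11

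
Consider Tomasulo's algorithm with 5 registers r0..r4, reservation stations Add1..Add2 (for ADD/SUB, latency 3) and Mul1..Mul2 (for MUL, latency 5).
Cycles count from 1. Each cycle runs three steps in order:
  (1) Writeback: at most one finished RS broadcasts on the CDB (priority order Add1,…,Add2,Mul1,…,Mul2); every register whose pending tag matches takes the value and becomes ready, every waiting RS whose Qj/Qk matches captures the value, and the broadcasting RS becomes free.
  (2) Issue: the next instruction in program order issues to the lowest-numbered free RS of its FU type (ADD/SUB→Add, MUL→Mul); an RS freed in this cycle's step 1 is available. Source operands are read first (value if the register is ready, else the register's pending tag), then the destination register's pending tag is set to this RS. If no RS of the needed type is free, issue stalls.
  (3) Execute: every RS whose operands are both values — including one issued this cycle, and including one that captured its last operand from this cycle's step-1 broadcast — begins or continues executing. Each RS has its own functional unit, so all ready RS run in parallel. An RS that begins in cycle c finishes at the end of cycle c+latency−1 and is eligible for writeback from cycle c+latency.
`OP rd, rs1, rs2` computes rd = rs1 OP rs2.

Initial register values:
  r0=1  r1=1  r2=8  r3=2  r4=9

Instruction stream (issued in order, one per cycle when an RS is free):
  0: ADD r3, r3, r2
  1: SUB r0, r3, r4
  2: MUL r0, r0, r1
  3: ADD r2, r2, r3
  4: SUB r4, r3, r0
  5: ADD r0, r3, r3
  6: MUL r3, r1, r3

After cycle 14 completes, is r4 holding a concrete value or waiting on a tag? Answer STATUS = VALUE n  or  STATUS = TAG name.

STATUS = TAG Add1

c1: issue ADD r3<-Add1 | r0:1,r1:1,r2:8,r3:Add1,r4:9
c2: issue SUB r0<-Add2 | r0:Add2,r1:1,r2:8,r3:Add1,r4:9
c3: issue MUL r0<-Mul1 | r0:Mul1,r1:1,r2:8,r3:Add1,r4:9
c4: CDB Add1=10; issue ADD r2<-Add1 | r0:Mul1,r1:1,r2:Add1,r3:10,r4:9
c5: stall | r0:Mul1,r1:1,r2:Add1,r3:10,r4:9
c6: stall | r0:Mul1,r1:1,r2:Add1,r3:10,r4:9
c7: CDB Add1=18; issue SUB r4<-Add1 | r0:Mul1,r1:1,r2:18,r3:10,r4:Add1
c8: CDB Add2=1; issue ADD r0<-Add2 | r0:Add2,r1:1,r2:18,r3:10,r4:Add1
c9: issue MUL r3<-Mul2 | r0:Add2,r1:1,r2:18,r3:Mul2,r4:Add1
c10: - | r0:Add2,r1:1,r2:18,r3:Mul2,r4:Add1
c11: CDB Add2=20 | r0:20,r1:1,r2:18,r3:Mul2,r4:Add1
c12: - | r0:20,r1:1,r2:18,r3:Mul2,r4:Add1
c13: CDB Mul1=1 | r0:20,r1:1,r2:18,r3:Mul2,r4:Add1
c14: CDB Mul2=10 | r0:20,r1:1,r2:18,r3:10,r4:Add1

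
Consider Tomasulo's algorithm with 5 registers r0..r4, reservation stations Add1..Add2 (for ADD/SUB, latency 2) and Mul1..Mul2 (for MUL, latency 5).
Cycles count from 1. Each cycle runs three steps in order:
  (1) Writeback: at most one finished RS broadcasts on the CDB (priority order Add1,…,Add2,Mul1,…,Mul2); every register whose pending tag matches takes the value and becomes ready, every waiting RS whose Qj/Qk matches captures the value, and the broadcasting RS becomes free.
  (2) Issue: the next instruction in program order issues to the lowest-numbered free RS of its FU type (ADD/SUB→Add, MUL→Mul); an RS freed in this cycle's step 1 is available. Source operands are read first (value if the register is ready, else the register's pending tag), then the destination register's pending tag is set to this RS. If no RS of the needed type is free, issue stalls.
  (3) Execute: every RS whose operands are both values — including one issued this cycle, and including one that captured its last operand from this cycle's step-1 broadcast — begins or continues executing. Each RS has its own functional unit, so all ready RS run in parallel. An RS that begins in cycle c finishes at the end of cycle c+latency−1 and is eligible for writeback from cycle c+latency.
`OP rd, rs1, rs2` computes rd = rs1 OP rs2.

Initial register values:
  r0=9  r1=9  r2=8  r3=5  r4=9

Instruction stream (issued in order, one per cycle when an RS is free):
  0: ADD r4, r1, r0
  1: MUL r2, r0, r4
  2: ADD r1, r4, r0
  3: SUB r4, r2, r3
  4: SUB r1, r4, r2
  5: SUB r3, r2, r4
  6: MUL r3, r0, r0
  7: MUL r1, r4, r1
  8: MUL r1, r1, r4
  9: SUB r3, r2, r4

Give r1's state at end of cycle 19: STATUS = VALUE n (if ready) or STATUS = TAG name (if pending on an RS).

cycle 1: issue ADD r4<-Add1 // r0:9,r1:9,r2:8,r3:5,r4:Add1
cycle 2: issue MUL r2<-Mul1 // r0:9,r1:9,r2:Mul1,r3:5,r4:Add1
cycle 3: CDB Add1=18; issue ADD r1<-Add1 // r0:9,r1:Add1,r2:Mul1,r3:5,r4:18
cycle 4: issue SUB r4<-Add2 // r0:9,r1:Add1,r2:Mul1,r3:5,r4:Add2
cycle 5: CDB Add1=27; issue SUB r1<-Add1 // r0:9,r1:Add1,r2:Mul1,r3:5,r4:Add2
cycle 6: stall // r0:9,r1:Add1,r2:Mul1,r3:5,r4:Add2
cycle 7: stall // r0:9,r1:Add1,r2:Mul1,r3:5,r4:Add2
cycle 8: CDB Mul1=162; stall // r0:9,r1:Add1,r2:162,r3:5,r4:Add2
cycle 9: stall // r0:9,r1:Add1,r2:162,r3:5,r4:Add2
cycle 10: CDB Add2=157; issue SUB r3<-Add2 // r0:9,r1:Add1,r2:162,r3:Add2,r4:157
cycle 11: issue MUL r3<-Mul1 // r0:9,r1:Add1,r2:162,r3:Mul1,r4:157
cycle 12: CDB Add1=-5; issue MUL r1<-Mul2 // r0:9,r1:Mul2,r2:162,r3:Mul1,r4:157
cycle 13: CDB Add2=5; stall // r0:9,r1:Mul2,r2:162,r3:Mul1,r4:157
cycle 14: stall // r0:9,r1:Mul2,r2:162,r3:Mul1,r4:157
cycle 15: stall // r0:9,r1:Mul2,r2:162,r3:Mul1,r4:157
cycle 16: CDB Mul1=81; issue MUL r1<-Mul1 // r0:9,r1:Mul1,r2:162,r3:81,r4:157
cycle 17: CDB Mul2=-785; issue SUB r3<-Add1 // r0:9,r1:Mul1,r2:162,r3:Add1,r4:157
cycle 18: - // r0:9,r1:Mul1,r2:162,r3:Add1,r4:157
cycle 19: CDB Add1=5 // r0:9,r1:Mul1,r2:162,r3:5,r4:157

STATUS = TAG Mul1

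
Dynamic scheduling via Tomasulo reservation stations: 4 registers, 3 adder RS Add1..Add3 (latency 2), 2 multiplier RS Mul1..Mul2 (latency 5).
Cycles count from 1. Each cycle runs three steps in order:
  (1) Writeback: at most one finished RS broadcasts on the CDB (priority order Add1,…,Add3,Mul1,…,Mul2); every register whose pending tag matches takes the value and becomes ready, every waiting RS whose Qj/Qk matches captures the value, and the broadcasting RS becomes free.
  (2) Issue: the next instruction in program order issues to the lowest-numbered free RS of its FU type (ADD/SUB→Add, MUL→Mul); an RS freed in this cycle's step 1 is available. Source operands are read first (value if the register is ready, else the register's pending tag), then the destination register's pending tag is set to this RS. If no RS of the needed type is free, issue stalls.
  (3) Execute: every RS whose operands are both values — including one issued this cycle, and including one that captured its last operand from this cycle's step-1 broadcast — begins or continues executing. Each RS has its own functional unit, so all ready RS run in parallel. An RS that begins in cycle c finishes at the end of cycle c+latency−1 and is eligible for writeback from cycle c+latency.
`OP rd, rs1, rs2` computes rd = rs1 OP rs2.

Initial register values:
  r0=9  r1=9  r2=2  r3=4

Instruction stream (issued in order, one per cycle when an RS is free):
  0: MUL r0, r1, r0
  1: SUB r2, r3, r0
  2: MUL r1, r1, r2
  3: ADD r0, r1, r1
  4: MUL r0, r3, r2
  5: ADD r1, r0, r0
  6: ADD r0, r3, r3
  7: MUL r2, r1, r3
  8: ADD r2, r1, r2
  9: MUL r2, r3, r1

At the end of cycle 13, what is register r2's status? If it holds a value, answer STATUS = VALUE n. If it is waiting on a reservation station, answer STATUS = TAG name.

cycle 1: issue MUL r0<-Mul1 // r0:Mul1,r1:9,r2:2,r3:4
cycle 2: issue SUB r2<-Add1 // r0:Mul1,r1:9,r2:Add1,r3:4
cycle 3: issue MUL r1<-Mul2 // r0:Mul1,r1:Mul2,r2:Add1,r3:4
cycle 4: issue ADD r0<-Add2 // r0:Add2,r1:Mul2,r2:Add1,r3:4
cycle 5: stall // r0:Add2,r1:Mul2,r2:Add1,r3:4
cycle 6: CDB Mul1=81; issue MUL r0<-Mul1 // r0:Mul1,r1:Mul2,r2:Add1,r3:4
cycle 7: issue ADD r1<-Add3 // r0:Mul1,r1:Add3,r2:Add1,r3:4
cycle 8: CDB Add1=-77; issue ADD r0<-Add1 // r0:Add1,r1:Add3,r2:-77,r3:4
cycle 9: stall // r0:Add1,r1:Add3,r2:-77,r3:4
cycle 10: CDB Add1=8; stall // r0:8,r1:Add3,r2:-77,r3:4
cycle 11: stall // r0:8,r1:Add3,r2:-77,r3:4
cycle 12: stall // r0:8,r1:Add3,r2:-77,r3:4
cycle 13: CDB Mul1=-308; issue MUL r2<-Mul1 // r0:8,r1:Add3,r2:Mul1,r3:4

STATUS = TAG Mul1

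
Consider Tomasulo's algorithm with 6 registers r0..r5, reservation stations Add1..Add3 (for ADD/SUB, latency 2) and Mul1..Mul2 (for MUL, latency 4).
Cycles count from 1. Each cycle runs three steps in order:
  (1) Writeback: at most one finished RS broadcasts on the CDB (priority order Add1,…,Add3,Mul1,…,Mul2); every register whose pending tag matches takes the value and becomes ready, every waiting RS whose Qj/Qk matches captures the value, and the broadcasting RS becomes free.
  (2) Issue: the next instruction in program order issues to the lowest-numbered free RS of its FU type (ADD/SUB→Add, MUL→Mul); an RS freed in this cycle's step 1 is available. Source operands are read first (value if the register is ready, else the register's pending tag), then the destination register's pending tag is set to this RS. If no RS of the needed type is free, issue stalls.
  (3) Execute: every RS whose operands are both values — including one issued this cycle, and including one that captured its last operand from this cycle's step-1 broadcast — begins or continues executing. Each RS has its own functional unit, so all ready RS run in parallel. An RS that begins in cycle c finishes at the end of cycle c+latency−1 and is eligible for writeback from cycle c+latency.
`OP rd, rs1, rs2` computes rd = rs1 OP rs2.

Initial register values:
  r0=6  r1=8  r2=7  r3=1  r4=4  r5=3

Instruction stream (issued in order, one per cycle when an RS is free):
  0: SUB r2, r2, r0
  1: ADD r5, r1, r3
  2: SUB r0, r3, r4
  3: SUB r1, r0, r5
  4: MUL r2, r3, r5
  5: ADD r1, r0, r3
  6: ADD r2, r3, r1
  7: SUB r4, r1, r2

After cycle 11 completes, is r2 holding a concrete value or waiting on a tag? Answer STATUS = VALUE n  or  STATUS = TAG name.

cycle 1: issue SUB r2<-Add1 // r0:6,r1:8,r2:Add1,r3:1,r4:4,r5:3
cycle 2: issue ADD r5<-Add2 // r0:6,r1:8,r2:Add1,r3:1,r4:4,r5:Add2
cycle 3: CDB Add1=1; issue SUB r0<-Add1 // r0:Add1,r1:8,r2:1,r3:1,r4:4,r5:Add2
cycle 4: CDB Add2=9; issue SUB r1<-Add2 // r0:Add1,r1:Add2,r2:1,r3:1,r4:4,r5:9
cycle 5: CDB Add1=-3; issue MUL r2<-Mul1 // r0:-3,r1:Add2,r2:Mul1,r3:1,r4:4,r5:9
cycle 6: issue ADD r1<-Add1 // r0:-3,r1:Add1,r2:Mul1,r3:1,r4:4,r5:9
cycle 7: CDB Add2=-12; issue ADD r2<-Add2 // r0:-3,r1:Add1,r2:Add2,r3:1,r4:4,r5:9
cycle 8: CDB Add1=-2; issue SUB r4<-Add1 // r0:-3,r1:-2,r2:Add2,r3:1,r4:Add1,r5:9
cycle 9: CDB Mul1=9 // r0:-3,r1:-2,r2:Add2,r3:1,r4:Add1,r5:9
cycle 10: CDB Add2=-1 // r0:-3,r1:-2,r2:-1,r3:1,r4:Add1,r5:9
cycle 11: - // r0:-3,r1:-2,r2:-1,r3:1,r4:Add1,r5:9

STATUS = VALUE -1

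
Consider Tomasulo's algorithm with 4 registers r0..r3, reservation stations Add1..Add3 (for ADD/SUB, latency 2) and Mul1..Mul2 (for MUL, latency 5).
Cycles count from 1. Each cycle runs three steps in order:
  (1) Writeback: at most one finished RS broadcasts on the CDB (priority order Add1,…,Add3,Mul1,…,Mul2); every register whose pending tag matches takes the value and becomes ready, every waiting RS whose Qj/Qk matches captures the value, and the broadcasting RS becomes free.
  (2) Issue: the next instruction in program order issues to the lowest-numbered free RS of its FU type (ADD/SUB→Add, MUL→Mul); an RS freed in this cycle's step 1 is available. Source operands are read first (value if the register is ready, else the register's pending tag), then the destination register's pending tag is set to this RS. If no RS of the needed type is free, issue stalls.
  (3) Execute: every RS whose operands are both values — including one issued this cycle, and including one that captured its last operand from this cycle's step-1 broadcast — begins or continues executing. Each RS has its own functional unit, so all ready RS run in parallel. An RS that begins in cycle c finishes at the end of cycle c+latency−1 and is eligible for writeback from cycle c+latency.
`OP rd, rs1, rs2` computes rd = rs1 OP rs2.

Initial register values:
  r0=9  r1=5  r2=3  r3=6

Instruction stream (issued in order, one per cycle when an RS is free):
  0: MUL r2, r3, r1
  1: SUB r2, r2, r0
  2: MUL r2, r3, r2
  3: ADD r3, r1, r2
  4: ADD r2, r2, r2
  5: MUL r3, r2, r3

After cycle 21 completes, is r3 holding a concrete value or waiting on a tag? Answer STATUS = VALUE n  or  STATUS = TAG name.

STATUS = VALUE 33012

cycle 1: issue MUL r2<-Mul1 // r0:9,r1:5,r2:Mul1,r3:6
cycle 2: issue SUB r2<-Add1 // r0:9,r1:5,r2:Add1,r3:6
cycle 3: issue MUL r2<-Mul2 // r0:9,r1:5,r2:Mul2,r3:6
cycle 4: issue ADD r3<-Add2 // r0:9,r1:5,r2:Mul2,r3:Add2
cycle 5: issue ADD r2<-Add3 // r0:9,r1:5,r2:Add3,r3:Add2
cycle 6: CDB Mul1=30; issue MUL r3<-Mul1 // r0:9,r1:5,r2:Add3,r3:Mul1
cycle 7: - // r0:9,r1:5,r2:Add3,r3:Mul1
cycle 8: CDB Add1=21 // r0:9,r1:5,r2:Add3,r3:Mul1
cycle 9: - // r0:9,r1:5,r2:Add3,r3:Mul1
cycle 10: - // r0:9,r1:5,r2:Add3,r3:Mul1
cycle 11: - // r0:9,r1:5,r2:Add3,r3:Mul1
cycle 12: - // r0:9,r1:5,r2:Add3,r3:Mul1
cycle 13: CDB Mul2=126 // r0:9,r1:5,r2:Add3,r3:Mul1
cycle 14: - // r0:9,r1:5,r2:Add3,r3:Mul1
cycle 15: CDB Add2=131 // r0:9,r1:5,r2:Add3,r3:Mul1
cycle 16: CDB Add3=252 // r0:9,r1:5,r2:252,r3:Mul1
cycle 17: - // r0:9,r1:5,r2:252,r3:Mul1
cycle 18: - // r0:9,r1:5,r2:252,r3:Mul1
cycle 19: - // r0:9,r1:5,r2:252,r3:Mul1
cycle 20: - // r0:9,r1:5,r2:252,r3:Mul1
cycle 21: CDB Mul1=33012 // r0:9,r1:5,r2:252,r3:33012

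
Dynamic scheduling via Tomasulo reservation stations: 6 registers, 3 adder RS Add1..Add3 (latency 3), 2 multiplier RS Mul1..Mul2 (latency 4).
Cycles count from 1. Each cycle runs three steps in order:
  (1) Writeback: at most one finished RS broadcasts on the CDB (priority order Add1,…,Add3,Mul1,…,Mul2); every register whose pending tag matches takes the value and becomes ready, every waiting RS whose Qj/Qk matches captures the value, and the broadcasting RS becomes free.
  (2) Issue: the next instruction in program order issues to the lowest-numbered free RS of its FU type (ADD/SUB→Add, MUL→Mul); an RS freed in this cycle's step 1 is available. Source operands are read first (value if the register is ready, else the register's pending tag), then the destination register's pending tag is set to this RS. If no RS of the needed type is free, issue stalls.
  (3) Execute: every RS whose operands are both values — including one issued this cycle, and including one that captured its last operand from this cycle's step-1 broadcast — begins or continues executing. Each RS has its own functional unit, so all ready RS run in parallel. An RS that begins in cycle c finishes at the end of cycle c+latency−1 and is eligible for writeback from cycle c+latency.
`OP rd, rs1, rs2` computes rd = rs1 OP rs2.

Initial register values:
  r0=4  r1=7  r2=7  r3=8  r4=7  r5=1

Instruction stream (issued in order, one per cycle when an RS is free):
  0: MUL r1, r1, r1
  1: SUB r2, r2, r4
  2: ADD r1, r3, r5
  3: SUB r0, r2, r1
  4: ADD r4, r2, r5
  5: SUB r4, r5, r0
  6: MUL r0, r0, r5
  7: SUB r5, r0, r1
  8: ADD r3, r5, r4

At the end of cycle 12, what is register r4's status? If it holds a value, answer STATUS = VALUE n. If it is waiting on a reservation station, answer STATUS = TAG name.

  c1: issue MUL r1<-Mul1  regs: r0:4,r1:Mul1,r2:7,r3:8,r4:7,r5:1
  c2: issue SUB r2<-Add1  regs: r0:4,r1:Mul1,r2:Add1,r3:8,r4:7,r5:1
  c3: issue ADD r1<-Add2  regs: r0:4,r1:Add2,r2:Add1,r3:8,r4:7,r5:1
  c4: issue SUB r0<-Add3  regs: r0:Add3,r1:Add2,r2:Add1,r3:8,r4:7,r5:1
  c5: CDB Add1=0; issue ADD r4<-Add1  regs: r0:Add3,r1:Add2,r2:0,r3:8,r4:Add1,r5:1
  c6: CDB Add2=9; issue SUB r4<-Add2  regs: r0:Add3,r1:9,r2:0,r3:8,r4:Add2,r5:1
  c7: CDB Mul1=49; issue MUL r0<-Mul1  regs: r0:Mul1,r1:9,r2:0,r3:8,r4:Add2,r5:1
  c8: CDB Add1=1; issue SUB r5<-Add1  regs: r0:Mul1,r1:9,r2:0,r3:8,r4:Add2,r5:Add1
  c9: CDB Add3=-9; issue ADD r3<-Add3  regs: r0:Mul1,r1:9,r2:0,r3:Add3,r4:Add2,r5:Add1
  c10: -  regs: r0:Mul1,r1:9,r2:0,r3:Add3,r4:Add2,r5:Add1
  c11: -  regs: r0:Mul1,r1:9,r2:0,r3:Add3,r4:Add2,r5:Add1
  c12: CDB Add2=10  regs: r0:Mul1,r1:9,r2:0,r3:Add3,r4:10,r5:Add1

STATUS = VALUE 10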